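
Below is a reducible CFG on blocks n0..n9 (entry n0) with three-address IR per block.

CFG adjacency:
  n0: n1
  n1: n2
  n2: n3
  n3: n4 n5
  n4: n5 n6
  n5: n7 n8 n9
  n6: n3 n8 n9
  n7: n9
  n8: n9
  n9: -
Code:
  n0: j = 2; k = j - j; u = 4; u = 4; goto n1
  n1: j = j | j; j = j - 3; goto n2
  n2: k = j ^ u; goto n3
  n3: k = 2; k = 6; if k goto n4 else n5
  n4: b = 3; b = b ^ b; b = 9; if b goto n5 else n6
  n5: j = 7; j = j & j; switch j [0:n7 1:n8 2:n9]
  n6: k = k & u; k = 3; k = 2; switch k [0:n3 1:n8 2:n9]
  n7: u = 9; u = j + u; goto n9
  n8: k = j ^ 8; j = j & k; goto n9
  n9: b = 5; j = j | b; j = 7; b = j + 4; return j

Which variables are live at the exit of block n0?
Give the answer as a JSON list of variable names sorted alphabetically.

Answer: ["j", "u"]

Analysis:
def/use:
  n0: {j,k,u} / ∅
  n1: {j} / {j}
  n2: {k} / {j,u}
  n3: {k} / ∅
  n4: {b} / ∅
  n5: {j} / ∅
  n6: {k} / {k,u}
  n7: {u} / {j}
  n8: {j,k} / {j}
  n9: {b,j} / {j}

Live sets:
  n0: in=∅ out={j,u}
  n1: in={j,u} out={j,u}
  n2: in={j,u} out={j,u}
  n3: in={j,u} out={j,k,u}
  n4: in={j,k,u} out={j,k,u}
  n5: in=∅ out={j}
  n6: in={j,k,u} out={j,u}
  n7: in={j} out={j}
  n8: in={j} out={j}
  n9: in={j} out=∅

live-out(n0) = ["j", "u"]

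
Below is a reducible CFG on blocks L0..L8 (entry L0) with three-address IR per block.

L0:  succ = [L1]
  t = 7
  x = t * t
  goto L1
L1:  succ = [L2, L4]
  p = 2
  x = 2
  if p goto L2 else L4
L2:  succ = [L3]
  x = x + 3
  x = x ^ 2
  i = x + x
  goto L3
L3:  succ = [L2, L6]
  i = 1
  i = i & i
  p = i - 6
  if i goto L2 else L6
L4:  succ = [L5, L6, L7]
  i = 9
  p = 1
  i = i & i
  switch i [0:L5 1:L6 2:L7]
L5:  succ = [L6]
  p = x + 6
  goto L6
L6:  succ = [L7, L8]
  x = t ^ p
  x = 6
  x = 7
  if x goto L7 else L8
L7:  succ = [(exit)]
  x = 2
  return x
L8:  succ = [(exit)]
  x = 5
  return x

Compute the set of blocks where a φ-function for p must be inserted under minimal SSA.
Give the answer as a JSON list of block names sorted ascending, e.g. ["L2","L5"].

Answer: ["L2", "L6", "L7"]

Working:
idom tree: L1←L0 L2←L1 L3←L2 L4←L1 L5←L4 L6←L1 L7←L1 L8←L6
Dom∩ at merges:
  L2: preds {L1,L3}: {L0,L1} ∩ {L0,L1,L2,L3} = {L0,L1}; idom=L1
  L6: preds {L3,L4,L5}: {L0,L1,L2,L3} ∩ {L0,L1,L4} ∩ {L0,L1,L4,L5} = {L0,L1}; idom=L1
  L7: preds {L4,L6}: {L0,L1,L4} ∩ {L0,L1,L6} = {L0,L1}; idom=L1

Frontier:
  join L2 pred L1: · stop@L1
  join L2 pred L3: L3→L2 stop@L1
  join L6 pred L3: L3→L2 stop@L1
  join L6 pred L4: L4 stop@L1
  join L6 pred L5: L5→L4 stop@L1
  join L7 pred L4: L4 stop@L1
  join L7 pred L6: L6 stop@L1
  L0: DF=∅
  L1: DF=∅
  L2: DF={L2,L6}
  L3: DF={L2,L6}
  L4: DF={L6,L7}
  L5: DF={L6}
  L6: DF={L7}
  L7: DF=∅
  L8: DF=∅

φ for p: defs {L1,L3,L4,L5}
  DF⁺ = {L2,L6,L7}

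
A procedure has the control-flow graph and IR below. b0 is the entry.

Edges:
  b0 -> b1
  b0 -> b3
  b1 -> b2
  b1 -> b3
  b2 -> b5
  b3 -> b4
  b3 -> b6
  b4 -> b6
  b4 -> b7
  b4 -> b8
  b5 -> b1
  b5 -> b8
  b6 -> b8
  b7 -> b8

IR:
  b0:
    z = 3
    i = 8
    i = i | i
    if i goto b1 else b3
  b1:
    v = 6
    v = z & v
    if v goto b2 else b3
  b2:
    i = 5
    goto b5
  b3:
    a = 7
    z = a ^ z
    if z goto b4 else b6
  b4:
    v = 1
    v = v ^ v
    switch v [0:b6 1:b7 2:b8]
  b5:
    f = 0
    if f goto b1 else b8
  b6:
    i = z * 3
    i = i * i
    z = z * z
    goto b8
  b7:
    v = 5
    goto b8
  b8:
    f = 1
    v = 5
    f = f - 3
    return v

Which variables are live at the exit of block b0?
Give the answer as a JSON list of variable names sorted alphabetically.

Answer: ["z"]

Derivation:
Per-block:
  b0: {i,z} / ∅
  b1: {v} / {z}
  b2: {i} / ∅
  b3: {a,z} / {z}
  b4: {v} / ∅
  b5: {f} / ∅
  b6: {i,z} / {z}
  b7: {v} / ∅
  b8: {f,v} / ∅

Backward fixpoint:
  b0: in=∅ out={z}
  b1: in={z} out={z}
  b2: in={z} out={z}
  b3: in={z} out={z}
  b4: in={z} out={z}
  b5: in={z} out={z}
  b6: in={z} out=∅
  b7: in=∅ out=∅
  b8: in=∅ out=∅

live-out(b0) = ["z"]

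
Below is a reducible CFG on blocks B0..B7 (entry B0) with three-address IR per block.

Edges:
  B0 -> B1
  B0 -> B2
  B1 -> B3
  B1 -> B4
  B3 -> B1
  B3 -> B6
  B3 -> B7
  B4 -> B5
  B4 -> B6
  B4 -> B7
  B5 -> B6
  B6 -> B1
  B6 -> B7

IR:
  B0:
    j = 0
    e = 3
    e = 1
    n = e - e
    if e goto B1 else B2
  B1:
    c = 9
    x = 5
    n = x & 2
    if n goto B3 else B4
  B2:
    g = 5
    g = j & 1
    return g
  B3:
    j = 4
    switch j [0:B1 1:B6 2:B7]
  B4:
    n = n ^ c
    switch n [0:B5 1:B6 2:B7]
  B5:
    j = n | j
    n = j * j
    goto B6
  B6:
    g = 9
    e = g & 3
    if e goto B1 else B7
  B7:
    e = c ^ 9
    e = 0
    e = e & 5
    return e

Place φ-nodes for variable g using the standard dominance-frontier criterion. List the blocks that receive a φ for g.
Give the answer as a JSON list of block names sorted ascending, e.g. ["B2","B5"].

idom tree: B1←B0 B2←B0 B3←B1 B4←B1 B5←B4 B6←B1 B7←B1
Dom at joins:
  B1: preds {B0,B3,B6}: {B0} ∩ {B0,B1,B3} ∩ {B0,B1,B6} = {B0}; idom=B0
  B6: preds {B3,B4,B5}: {B0,B1,B3} ∩ {B0,B1,B4} ∩ {B0,B1,B4,B5} = {B0,B1}; idom=B1
  B7: preds {B3,B4,B6}: {B0,B1,B3} ∩ {B0,B1,B4} ∩ {B0,B1,B6} = {B0,B1}; idom=B1

DF walk-up:
  join B1 pred B0: · stop@B0
  join B1 pred B3: B3→B1 stop@B0
  join B1 pred B6: B6→B1 stop@B0
  join B6 pred B3: B3 stop@B1
  join B6 pred B4: B4 stop@B1
  join B6 pred B5: B5→B4 stop@B1
  join B7 pred B3: B3 stop@B1
  join B7 pred B4: B4 stop@B1
  join B7 pred B6: B6 stop@B1
  DF(B0)=∅
  DF(B1)={B1}
  DF(B2)=∅
  DF(B3)={B1,B6,B7}
  DF(B4)={B6,B7}
  DF(B5)={B6}
  DF(B6)={B1,B7}
  DF(B7)=∅

φ for g: defs {B2,B6}
  DF⁺ = {B1,B7}

Answer: ["B1", "B7"]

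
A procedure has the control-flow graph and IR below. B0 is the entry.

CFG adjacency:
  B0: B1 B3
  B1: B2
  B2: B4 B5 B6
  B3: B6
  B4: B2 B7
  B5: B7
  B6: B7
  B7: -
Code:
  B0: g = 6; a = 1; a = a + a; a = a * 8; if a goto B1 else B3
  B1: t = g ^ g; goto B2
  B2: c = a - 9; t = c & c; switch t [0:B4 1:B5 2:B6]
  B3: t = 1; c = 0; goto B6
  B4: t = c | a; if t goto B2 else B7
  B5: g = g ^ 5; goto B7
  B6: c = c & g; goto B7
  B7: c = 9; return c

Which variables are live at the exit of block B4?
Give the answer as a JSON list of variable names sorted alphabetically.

Answer: ["a", "g"]

Analysis:
Per-block:
  B0: {a,g} / ∅
  B1: {t} / {g}
  B2: {c,t} / {a}
  B3: {c,t} / ∅
  B4: {t} / {a,c}
  B5: {g} / {g}
  B6: {c} / {c,g}
  B7: {c} / ∅

Backward fixpoint:
  B0 li=∅ lo={a,g}
  B1 li={a,g} lo={a,g}
  B2 li={a,g} lo={a,c,g}
  B3 li={g} lo={c,g}
  B4 li={a,c,g} lo={a,g}
  B5 li={g} lo=∅
  B6 li={c,g} lo=∅
  B7 li=∅ lo=∅

live-out(B4) = ["a", "g"]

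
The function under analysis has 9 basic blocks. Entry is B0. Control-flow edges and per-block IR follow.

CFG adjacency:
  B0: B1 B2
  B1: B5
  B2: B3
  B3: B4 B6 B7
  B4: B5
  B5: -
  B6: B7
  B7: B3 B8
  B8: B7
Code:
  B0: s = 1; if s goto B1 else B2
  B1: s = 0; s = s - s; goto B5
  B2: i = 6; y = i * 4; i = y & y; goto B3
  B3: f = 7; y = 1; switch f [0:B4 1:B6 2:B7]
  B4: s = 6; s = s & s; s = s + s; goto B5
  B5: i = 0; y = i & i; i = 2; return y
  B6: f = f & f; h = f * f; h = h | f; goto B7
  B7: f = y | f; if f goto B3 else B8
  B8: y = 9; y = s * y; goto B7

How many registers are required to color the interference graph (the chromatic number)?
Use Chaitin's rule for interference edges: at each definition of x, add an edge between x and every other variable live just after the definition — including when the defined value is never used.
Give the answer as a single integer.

Block summaries:
  B0: {s} / ∅
  B1: {s} / ∅
  B2: {i,y} / ∅
  B3: {f,y} / ∅
  B4: {s} / ∅
  B5: {i,y} / ∅
  B6: {f,h} / {f}
  B7: {f} / {f,y}
  B8: {y} / {s}

Backward fixpoint:
  B0: in=∅ out={s}
  B1: in=∅ out=∅
  B2: in={s} out={s}
  B3: in={s} out={f,s,y}
  B4: in=∅ out=∅
  B5: in=∅ out=∅
  B6: in={f,s,y} out={f,s,y}
  B7: in={f,s,y} out={f,s}
  B8: in={f,s} out={f,s,y}

Conflict graph:
  f — {h,s,y}
  h — {f,s,y}
  i — {s,y}
  s — {f,h,i,y}
  y — {f,h,i,s}

Colouring:
  {f,h,s,y} pairwise interfere (4-clique) ⇒ χ ≥ 4
  4-colouring: r0={s}  r1={y}  r2={f,i}  r3={h}
  χ = 4

Answer: 4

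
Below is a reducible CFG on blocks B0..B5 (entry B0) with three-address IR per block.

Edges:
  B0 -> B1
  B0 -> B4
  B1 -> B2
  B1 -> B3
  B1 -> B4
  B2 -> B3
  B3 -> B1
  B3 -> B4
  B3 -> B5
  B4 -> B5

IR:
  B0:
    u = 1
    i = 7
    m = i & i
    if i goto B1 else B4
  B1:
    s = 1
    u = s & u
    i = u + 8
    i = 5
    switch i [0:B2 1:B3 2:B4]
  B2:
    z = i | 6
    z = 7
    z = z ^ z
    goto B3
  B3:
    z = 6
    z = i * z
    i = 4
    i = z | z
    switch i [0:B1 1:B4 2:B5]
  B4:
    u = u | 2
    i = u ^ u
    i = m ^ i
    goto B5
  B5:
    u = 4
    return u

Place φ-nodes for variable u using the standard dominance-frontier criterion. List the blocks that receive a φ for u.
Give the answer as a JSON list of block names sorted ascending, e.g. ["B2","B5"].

Answer: ["B1", "B4", "B5"]

Working:
idom tree: B1←B0 B2←B1 B3←B1 B4←B0 B5←B0
Dom at joins:
  B1: preds {B0,B3}: {B0} ∩ {B0,B1,B3} = {B0}; idom=B0
  B3: preds {B1,B2}: {B0,B1} ∩ {B0,B1,B2} = {B0,B1}; idom=B1
  B4: preds {B0,B1,B3}: {B0} ∩ {B0,B1} ∩ {B0,B1,B3} = {B0}; idom=B0
  B5: preds {B3,B4}: {B0,B1,B3} ∩ {B0,B4} = {B0}; idom=B0

Frontier:
  B1←B0: walk · to B0
  B1←B3: walk B3→B1 to B0
  B3←B1: walk · to B1
  B3←B2: walk B2 to B1
  B4←B0: walk · to B0
  B4←B1: walk B1 to B0
  B4←B3: walk B3→B1 to B0
  B5←B3: walk B3→B1 to B0
  B5←B4: walk B4 to B0
  DF(B0)=∅
  DF(B1)={B1,B4,B5}
  DF(B2)={B3}
  DF(B3)={B1,B4,B5}
  DF(B4)={B5}
  DF(B5)=∅

φ for u: defs {B0,B1,B4,B5}
  DF⁺ = {B1,B4,B5}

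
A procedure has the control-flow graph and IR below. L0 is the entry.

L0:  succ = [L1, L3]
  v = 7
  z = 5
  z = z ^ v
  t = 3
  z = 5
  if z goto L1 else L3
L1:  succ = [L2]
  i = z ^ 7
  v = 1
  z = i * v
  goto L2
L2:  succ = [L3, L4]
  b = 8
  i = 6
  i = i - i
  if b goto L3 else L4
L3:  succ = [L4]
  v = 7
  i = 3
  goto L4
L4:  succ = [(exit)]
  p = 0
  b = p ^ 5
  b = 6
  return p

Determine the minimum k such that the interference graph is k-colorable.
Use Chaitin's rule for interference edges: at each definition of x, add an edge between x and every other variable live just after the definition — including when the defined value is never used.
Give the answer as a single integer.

Answer: 2

Analysis:
def/use:
  L0 def {t,v,z} use ∅
  L1 def {i,v,z} use {z}
  L2 def {b,i} use ∅
  L3 def {i,v} use ∅
  L4 def {b,p} use ∅

Live sets:
  L0: in=∅ out={z}
  L1: in={z} out=∅
  L2: in=∅ out=∅
  L3: in=∅ out=∅
  L4: in=∅ out=∅

Conflict graph:
  b: {i,p}
  i: {b,v}
  p: {b}
  t: ∅
  v: {i,z}
  z: {v}

Colouring:
  lower bound: {b,i} mutually conflict ⇒ χ ≥ 2
  assign b→r0 i→r1 p→r1 t→r0 v→r0 z→r1 — no edge inside a register ⇒ χ ≤ 2
  χ = 2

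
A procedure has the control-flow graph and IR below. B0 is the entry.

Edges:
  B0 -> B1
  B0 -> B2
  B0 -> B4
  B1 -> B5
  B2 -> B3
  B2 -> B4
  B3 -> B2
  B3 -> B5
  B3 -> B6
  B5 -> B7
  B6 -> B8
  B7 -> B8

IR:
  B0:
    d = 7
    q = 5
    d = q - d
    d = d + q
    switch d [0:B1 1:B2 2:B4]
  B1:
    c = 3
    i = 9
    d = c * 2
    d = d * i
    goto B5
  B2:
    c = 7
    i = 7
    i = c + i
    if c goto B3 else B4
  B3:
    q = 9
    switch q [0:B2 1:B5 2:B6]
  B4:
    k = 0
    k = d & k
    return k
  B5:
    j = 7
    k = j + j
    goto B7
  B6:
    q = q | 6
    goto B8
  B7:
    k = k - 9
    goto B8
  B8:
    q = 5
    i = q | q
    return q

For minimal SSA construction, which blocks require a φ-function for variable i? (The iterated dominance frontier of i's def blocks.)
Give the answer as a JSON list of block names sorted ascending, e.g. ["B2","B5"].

Answer: ["B2", "B4", "B5", "B8"]

Derivation:
idom tree: B1←B0 B2←B0 B3←B2 B4←B0 B5←B0 B6←B3 B7←B5 B8←B0
Dom∩ at merges:
  B2: preds {B0,B3}: {B0} ∩ {B0,B2,B3} = {B0}; idom=B0
  B4: preds {B0,B2}: {B0} ∩ {B0,B2} = {B0}; idom=B0
  B5: preds {B1,B3}: {B0,B1} ∩ {B0,B2,B3} = {B0}; idom=B0
  B8: preds {B6,B7}: {B0,B2,B3,B6} ∩ {B0,B5,B7} = {B0}; idom=B0

DF walk-up:
  B2←B0: walk · to B0
  B2←B3: walk B3→B2 to B0
  B4←B0: walk · to B0
  B4←B2: walk B2 to B0
  B5←B1: walk B1 to B0
  B5←B3: walk B3→B2 to B0
  B8←B6: walk B6→B3→B2 to B0
  B8←B7: walk B7→B5 to B0
  B0: DF=∅
  B1: DF={B5}
  B2: DF={B2,B4,B5,B8}
  B3: DF={B2,B5,B8}
  B4: DF=∅
  B5: DF={B8}
  B6: DF={B8}
  B7: DF={B8}
  B8: DF=∅

φ for i: defs {B1,B2,B8}
  DF⁺ = {B2,B4,B5,B8}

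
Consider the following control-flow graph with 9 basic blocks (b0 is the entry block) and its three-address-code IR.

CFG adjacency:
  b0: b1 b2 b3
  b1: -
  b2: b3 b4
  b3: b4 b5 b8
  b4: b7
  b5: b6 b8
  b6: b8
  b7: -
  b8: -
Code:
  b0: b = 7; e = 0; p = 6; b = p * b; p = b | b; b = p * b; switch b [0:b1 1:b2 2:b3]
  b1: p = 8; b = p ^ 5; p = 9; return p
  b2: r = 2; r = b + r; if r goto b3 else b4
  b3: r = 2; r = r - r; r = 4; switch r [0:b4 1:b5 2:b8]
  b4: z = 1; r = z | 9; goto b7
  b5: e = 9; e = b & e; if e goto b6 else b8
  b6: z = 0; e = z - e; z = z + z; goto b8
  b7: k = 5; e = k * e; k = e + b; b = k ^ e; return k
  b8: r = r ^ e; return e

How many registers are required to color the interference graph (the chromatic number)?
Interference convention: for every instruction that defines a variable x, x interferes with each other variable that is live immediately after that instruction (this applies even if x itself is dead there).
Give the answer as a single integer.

Answer: 4

Derivation:
def/use:
  b0 def {b,e,p} use ∅
  b1 def {b,p} use ∅
  b2 def {r} use {b}
  b3 def {r} use ∅
  b4 def {r,z} use ∅
  b5 def {e} use {b}
  b6 def {e,z} use {e}
  b7 def {b,e,k} use {b,e}
  b8 def {r} use {e,r}

Liveness:
  b0: in=∅ out={b,e}
  b1: in=∅ out=∅
  b2: in={b,e} out={b,e}
  b3: in={b,e} out={b,e,r}
  b4: in={b,e} out={b,e}
  b5: in={b,r} out={e,r}
  b6: in={e,r} out={e,r}
  b7: in={b,e} out=∅
  b8: in={e,r} out=∅

Conflict graph:
  b — {e,k,p,r,z}
  e — {b,k,p,r,z}
  k — {b,e}
  p — {b,e}
  r — {b,e,z}
  z — {b,e,r}

Chromatic number:
  {b,e,r,z} pairwise interfere (4-clique) ⇒ χ ≥ 4
  assign b→R0 e→R1 k→R2 p→R2 r→R2 z→R3 — no edge inside a register ⇒ χ ≤ 4
  χ = 4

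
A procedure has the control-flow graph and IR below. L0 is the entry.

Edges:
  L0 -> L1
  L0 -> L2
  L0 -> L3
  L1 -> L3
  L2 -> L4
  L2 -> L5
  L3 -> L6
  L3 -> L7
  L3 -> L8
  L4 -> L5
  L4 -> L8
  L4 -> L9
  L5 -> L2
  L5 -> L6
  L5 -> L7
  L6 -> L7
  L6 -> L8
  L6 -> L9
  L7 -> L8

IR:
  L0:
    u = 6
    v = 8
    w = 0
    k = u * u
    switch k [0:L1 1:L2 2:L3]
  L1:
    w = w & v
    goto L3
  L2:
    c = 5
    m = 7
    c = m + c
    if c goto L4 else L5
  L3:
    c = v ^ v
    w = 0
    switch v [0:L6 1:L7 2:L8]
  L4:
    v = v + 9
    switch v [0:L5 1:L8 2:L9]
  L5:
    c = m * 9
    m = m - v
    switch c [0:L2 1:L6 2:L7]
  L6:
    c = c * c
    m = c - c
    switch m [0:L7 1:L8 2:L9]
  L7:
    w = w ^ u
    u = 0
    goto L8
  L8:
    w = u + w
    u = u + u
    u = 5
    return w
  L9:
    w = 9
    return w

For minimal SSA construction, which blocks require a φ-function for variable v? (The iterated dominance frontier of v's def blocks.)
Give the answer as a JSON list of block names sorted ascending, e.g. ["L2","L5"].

Answer: ["L2", "L5", "L6", "L7", "L8", "L9"]

Analysis:
idom tree: L1←L0 L2←L0 L3←L0 L4←L2 L5←L2 L6←L0 L7←L0 L8←L0 L9←L0
Dom at joins:
  L2: preds {L0,L5}: {L0} ∩ {L0,L2,L5} = {L0}; idom=L0
  L3: preds {L0,L1}: {L0} ∩ {L0,L1} = {L0}; idom=L0
  L5: preds {L2,L4}: {L0,L2} ∩ {L0,L2,L4} = {L0,L2}; idom=L2
  L6: preds {L3,L5}: {L0,L3} ∩ {L0,L2,L5} = {L0}; idom=L0
  L7: preds {L3,L5,L6}: {L0,L3} ∩ {L0,L2,L5} ∩ {L0,L6} = {L0}; idom=L0
  L8: preds {L3,L4,L6,L7}: {L0,L3} ∩ {L0,L2,L4} ∩ {L0,L6} ∩ {L0,L7} = {L0}; idom=L0
  L9: preds {L4,L6}: {L0,L2,L4} ∩ {L0,L6} = {L0}; idom=L0

Frontier:
  L2←L0: walk · to L0
  L2←L5: walk L5→L2 to L0
  L3←L0: walk · to L0
  L3←L1: walk L1 to L0
  L5←L2: walk · to L2
  L5←L4: walk L4 to L2
  L6←L3: walk L3 to L0
  L6←L5: walk L5→L2 to L0
  L7←L3: walk L3 to L0
  L7←L5: walk L5→L2 to L0
  L7←L6: walk L6 to L0
  L8←L3: walk L3 to L0
  L8←L4: walk L4→L2 to L0
  L8←L6: walk L6 to L0
  L8←L7: walk L7 to L0
  L9←L4: walk L4→L2 to L0
  L9←L6: walk L6 to L0
  DF(L0)=∅
  DF(L1)={L3}
  DF(L2)={L2,L6,L7,L8,L9}
  DF(L3)={L6,L7,L8}
  DF(L4)={L5,L8,L9}
  DF(L5)={L2,L6,L7}
  DF(L6)={L7,L8,L9}
  DF(L7)={L8}
  DF(L8)=∅
  DF(L9)=∅

φ for v: defs {L0,L4}
  DF⁺ = {L2,L5,L6,L7,L8,L9}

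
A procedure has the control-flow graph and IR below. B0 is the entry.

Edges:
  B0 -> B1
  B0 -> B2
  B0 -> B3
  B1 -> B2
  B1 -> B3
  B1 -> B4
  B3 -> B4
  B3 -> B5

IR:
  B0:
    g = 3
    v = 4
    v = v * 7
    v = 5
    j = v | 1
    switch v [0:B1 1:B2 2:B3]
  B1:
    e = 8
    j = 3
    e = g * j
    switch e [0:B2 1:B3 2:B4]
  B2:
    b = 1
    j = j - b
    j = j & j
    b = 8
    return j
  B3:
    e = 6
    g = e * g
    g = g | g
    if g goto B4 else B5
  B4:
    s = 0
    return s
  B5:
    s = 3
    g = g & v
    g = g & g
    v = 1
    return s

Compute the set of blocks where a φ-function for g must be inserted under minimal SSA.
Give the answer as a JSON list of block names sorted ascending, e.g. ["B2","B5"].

idom tree: B1←B0 B2←B0 B3←B0 B4←B0 B5←B3
Join-block Dom:
  B2: preds {B0,B1}: {B0} ∩ {B0,B1} = {B0}; idom=B0
  B3: preds {B0,B1}: {B0} ∩ {B0,B1} = {B0}; idom=B0
  B4: preds {B1,B3}: {B0,B1} ∩ {B0,B3} = {B0}; idom=B0

DF derivation:
  join B2 pred B0: · stop@B0
  join B2 pred B1: B1 stop@B0
  join B3 pred B0: · stop@B0
  join B3 pred B1: B1 stop@B0
  join B4 pred B1: B1 stop@B0
  join B4 pred B3: B3 stop@B0
  DF(B0)=∅
  DF(B1)={B2,B3,B4}
  DF(B2)=∅
  DF(B3)={B4}
  DF(B4)=∅
  DF(B5)=∅

φ for g: defs {B0,B3,B5}
  DF⁺ = {B4}

Answer: ["B4"]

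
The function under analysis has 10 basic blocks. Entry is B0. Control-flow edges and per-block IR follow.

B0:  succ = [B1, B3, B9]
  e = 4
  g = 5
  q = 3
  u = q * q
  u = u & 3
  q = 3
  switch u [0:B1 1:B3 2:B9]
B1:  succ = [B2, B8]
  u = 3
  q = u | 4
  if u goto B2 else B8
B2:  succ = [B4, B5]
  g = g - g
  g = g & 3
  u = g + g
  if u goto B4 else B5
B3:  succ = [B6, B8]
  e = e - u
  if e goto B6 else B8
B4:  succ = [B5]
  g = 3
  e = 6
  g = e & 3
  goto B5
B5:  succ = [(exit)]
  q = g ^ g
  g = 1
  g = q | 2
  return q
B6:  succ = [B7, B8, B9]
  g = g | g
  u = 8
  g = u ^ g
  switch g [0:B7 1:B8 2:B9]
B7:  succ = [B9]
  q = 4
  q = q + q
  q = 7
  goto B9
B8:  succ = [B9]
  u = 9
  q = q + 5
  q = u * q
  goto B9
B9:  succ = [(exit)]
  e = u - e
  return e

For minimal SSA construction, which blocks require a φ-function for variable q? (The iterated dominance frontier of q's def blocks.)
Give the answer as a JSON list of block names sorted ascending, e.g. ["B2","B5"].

Answer: ["B8", "B9"]

Derivation:
idom tree: B1←B0 B2←B1 B3←B0 B4←B2 B5←B2 B6←B3 B7←B6 B8←B0 B9←B0
Dom∩ at merges:
  B5: preds {B2,B4}: {B0,B1,B2} ∩ {B0,B1,B2,B4} = {B0,B1,B2}; idom=B2
  B8: preds {B1,B3,B6}: {B0,B1} ∩ {B0,B3} ∩ {B0,B3,B6} = {B0}; idom=B0
  B9: preds {B0,B6,B7,B8}: {B0} ∩ {B0,B3,B6} ∩ {B0,B3,B6,B7} ∩ {B0,B8} = {B0}; idom=B0

DF walk-up:
  B5←B2: walk · to B2
  B5←B4: walk B4 to B2
  B8←B1: walk B1 to B0
  B8←B3: walk B3 to B0
  B8←B6: walk B6→B3 to B0
  B9←B0: walk · to B0
  B9←B6: walk B6→B3 to B0
  B9←B7: walk B7→B6→B3 to B0
  B9←B8: walk B8 to B0
  B0: DF=∅
  B1: DF={B8}
  B2: DF=∅
  B3: DF={B8,B9}
  B4: DF={B5}
  B5: DF=∅
  B6: DF={B8,B9}
  B7: DF={B9}
  B8: DF={B9}
  B9: DF=∅

φ for q: defs {B0,B1,B5,B7,B8}
  DF⁺ = {B8,B9}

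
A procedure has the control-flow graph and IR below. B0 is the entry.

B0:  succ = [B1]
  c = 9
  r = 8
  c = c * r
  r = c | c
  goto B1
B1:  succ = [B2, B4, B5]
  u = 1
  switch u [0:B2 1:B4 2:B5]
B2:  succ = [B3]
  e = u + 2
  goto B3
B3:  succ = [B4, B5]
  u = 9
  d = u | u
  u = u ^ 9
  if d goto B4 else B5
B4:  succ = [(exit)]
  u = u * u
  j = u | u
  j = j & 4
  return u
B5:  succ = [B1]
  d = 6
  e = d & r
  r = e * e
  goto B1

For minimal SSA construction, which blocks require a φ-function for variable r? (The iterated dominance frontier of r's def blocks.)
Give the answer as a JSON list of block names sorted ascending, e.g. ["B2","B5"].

idom tree: B1←B0 B2←B1 B3←B2 B4←B1 B5←B1
Dom∩ at merges:
  B1: preds {B0,B5}: {B0} ∩ {B0,B1,B5} = {B0}; idom=B0
  B4: preds {B1,B3}: {B0,B1} ∩ {B0,B1,B2,B3} = {B0,B1}; idom=B1
  B5: preds {B1,B3}: {B0,B1} ∩ {B0,B1,B2,B3} = {B0,B1}; idom=B1

DF derivation:
  join B1 pred B0: · stop@B0
  join B1 pred B5: B5→B1 stop@B0
  join B4 pred B1: · stop@B1
  join B4 pred B3: B3→B2 stop@B1
  join B5 pred B1: · stop@B1
  join B5 pred B3: B3→B2 stop@B1
  B0 → ∅
  B1 → {B1}
  B2 → {B4,B5}
  B3 → {B4,B5}
  B4 → ∅
  B5 → {B1}

φ for r: defs {B0,B5}
  DF⁺ = {B1}

Answer: ["B1"]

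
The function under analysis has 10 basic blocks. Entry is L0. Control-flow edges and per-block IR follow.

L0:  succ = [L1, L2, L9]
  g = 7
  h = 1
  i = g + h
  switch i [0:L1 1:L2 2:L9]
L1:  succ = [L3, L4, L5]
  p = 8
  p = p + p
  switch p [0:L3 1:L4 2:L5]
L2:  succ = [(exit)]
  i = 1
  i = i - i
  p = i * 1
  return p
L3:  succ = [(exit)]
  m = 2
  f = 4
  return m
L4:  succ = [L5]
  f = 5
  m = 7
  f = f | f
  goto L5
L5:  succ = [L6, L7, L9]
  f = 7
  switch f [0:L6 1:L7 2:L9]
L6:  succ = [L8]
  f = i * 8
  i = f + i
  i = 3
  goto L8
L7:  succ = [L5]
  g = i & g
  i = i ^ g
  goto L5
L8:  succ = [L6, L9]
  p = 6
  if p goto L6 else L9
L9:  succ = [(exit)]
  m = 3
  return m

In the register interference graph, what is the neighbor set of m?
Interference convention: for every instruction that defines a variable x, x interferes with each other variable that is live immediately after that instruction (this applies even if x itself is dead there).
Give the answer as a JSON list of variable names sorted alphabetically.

Block summaries:
  L0: def={g,h,i} ue=∅
  L1: def={p} ue=∅
  L2: def={i,p} ue=∅
  L3: def={f,m} ue=∅
  L4: def={f,m} ue=∅
  L5: def={f} ue=∅
  L6: def={f,i} ue={i}
  L7: def={g,i} ue={g,i}
  L8: def={p} ue=∅
  L9: def={m} ue=∅

Liveness:
  L0 li=∅ lo={g,i}
  L1 li={g,i} lo={g,i}
  L2 li=∅ lo=∅
  L3 li=∅ lo=∅
  L4 li={g,i} lo={g,i}
  L5 li={g,i} lo={g,i}
  L6 li={i} lo={i}
  L7 li={g,i} lo={g,i}
  L8 li={i} lo={i}
  L9 li=∅ lo=∅

Interference:
  f↔{g,i,m}
  g↔{f,h,i,m,p}
  h↔{g}
  i↔{f,g,m,p}
  m↔{f,g,i}
  p↔{g,i}

N(m) = ["f", "g", "i"]

Answer: ["f", "g", "i"]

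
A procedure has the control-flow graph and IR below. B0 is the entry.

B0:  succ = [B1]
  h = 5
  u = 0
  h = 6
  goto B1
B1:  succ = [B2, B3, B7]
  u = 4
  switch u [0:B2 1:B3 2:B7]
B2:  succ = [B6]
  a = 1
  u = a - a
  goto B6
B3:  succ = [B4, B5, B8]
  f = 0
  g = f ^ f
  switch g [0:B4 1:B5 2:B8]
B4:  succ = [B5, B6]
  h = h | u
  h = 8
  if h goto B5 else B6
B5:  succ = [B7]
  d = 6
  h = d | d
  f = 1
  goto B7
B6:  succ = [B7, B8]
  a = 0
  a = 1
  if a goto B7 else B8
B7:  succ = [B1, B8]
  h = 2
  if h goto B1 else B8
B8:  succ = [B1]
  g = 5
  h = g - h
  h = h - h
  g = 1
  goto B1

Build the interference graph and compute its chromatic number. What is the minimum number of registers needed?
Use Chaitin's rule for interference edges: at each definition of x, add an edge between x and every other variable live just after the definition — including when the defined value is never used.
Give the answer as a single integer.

Block summaries:
  B0: def={h,u} ue=∅
  B1: def={u} ue=∅
  B2: def={a,u} ue=∅
  B3: def={f,g} ue=∅
  B4: def={h} ue={h,u}
  B5: def={d,f,h} ue=∅
  B6: def={a} ue=∅
  B7: def={h} ue=∅
  B8: def={g,h} ue={h}

Live sets:
  live B0: ∅→{h}
  live B1: {h}→{h,u}
  live B2: {h}→{h}
  live B3: {h,u}→{h,u}
  live B4: {h,u}→{h}
  live B5: ∅→∅
  live B6: {h}→{h}
  live B7: ∅→{h}
  live B8: {h}→{h}

Conflict graph:
  a — {h}
  d — ∅
  f — {h,u}
  g — {h,u}
  h — {a,f,g,u}
  u — {f,g,h}

Colouring:
  lower bound: {f,h,u} mutually conflict ⇒ χ ≥ 3
  assign a→c1 d→c0 f→c2 g→c2 h→c0 u→c1 — no edge inside a register ⇒ χ ≤ 3
  χ = 3

Answer: 3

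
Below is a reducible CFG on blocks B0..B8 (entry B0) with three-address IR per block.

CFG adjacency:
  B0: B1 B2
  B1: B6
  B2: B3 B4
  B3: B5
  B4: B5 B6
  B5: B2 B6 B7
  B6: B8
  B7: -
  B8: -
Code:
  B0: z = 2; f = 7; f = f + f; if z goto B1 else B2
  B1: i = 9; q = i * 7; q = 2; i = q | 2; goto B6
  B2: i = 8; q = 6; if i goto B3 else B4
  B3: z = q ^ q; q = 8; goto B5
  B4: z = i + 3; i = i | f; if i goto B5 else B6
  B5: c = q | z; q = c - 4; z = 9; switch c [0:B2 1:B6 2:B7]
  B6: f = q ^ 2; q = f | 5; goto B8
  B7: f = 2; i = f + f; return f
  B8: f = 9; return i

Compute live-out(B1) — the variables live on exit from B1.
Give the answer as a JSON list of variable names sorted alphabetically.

Per-block:
  B0: def={f,z} ue=∅
  B1: def={i,q} ue=∅
  B2: def={i,q} ue=∅
  B3: def={q,z} ue={q}
  B4: def={i,z} ue={f,i}
  B5: def={c,q,z} ue={q,z}
  B6: def={f,q} ue={q}
  B7: def={f,i} ue=∅
  B8: def={f} ue={i}

Backward fixpoint:
  B0 li=∅ lo={f}
  B1 li=∅ lo={i,q}
  B2 li={f} lo={f,i,q}
  B3 li={f,i,q} lo={f,i,q,z}
  B4 li={f,i,q} lo={f,i,q,z}
  B5 li={f,i,q,z} lo={f,i,q}
  B6 li={i,q} lo={i}
  B7 li=∅ lo=∅
  B8 li={i} lo=∅

live-out(B1) = ["i", "q"]

Answer: ["i", "q"]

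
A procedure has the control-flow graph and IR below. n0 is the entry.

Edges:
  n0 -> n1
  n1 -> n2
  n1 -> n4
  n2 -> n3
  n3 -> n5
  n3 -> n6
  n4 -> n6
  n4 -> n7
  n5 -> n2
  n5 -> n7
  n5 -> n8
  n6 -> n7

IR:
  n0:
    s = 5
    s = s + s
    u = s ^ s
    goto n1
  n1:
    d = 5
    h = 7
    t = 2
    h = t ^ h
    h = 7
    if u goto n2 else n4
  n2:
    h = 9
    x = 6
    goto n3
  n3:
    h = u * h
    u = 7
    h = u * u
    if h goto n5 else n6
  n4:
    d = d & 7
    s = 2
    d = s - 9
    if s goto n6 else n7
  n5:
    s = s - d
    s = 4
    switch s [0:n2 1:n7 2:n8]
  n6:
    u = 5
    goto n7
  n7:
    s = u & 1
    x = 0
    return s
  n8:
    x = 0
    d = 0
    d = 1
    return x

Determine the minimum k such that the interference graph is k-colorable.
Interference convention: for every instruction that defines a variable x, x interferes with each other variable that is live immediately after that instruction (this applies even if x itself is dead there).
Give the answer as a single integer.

Block summaries:
  n0: {s,u} / ∅
  n1: {d,h,t} / {u}
  n2: {h,x} / ∅
  n3: {h,u} / {h,u}
  n4: {d,s} / {d}
  n5: {s} / {d,s}
  n6: {u} / ∅
  n7: {s,x} / {u}
  n8: {d,x} / ∅

Liveness:
  live n0: ∅→{s,u}
  live n1: {s,u}→{d,s,u}
  live n2: {d,s,u}→{d,h,s,u}
  live n3: {d,h,s,u}→{d,s,u}
  live n4: {d,u}→{u}
  live n5: {d,s,u}→{d,s,u}
  live n6: ∅→{u}
  live n7: {u}→∅
  live n8: ∅→∅

Interfere edges:
  d — {h,s,t,u,x}
  h — {d,s,t,u,x}
  s — {d,h,t,u,x}
  t — {d,h,s,u}
  u — {d,h,s,t,x}
  x — {d,h,s,u}

Registers:
  {d,h,s,t,u} pairwise interfere (5-clique) ⇒ χ ≥ 5
  assign d→R0 h→R1 s→R2 t→R4 u→R3 x→R4 — no edge inside a register ⇒ χ ≤ 5
  χ = 5

Answer: 5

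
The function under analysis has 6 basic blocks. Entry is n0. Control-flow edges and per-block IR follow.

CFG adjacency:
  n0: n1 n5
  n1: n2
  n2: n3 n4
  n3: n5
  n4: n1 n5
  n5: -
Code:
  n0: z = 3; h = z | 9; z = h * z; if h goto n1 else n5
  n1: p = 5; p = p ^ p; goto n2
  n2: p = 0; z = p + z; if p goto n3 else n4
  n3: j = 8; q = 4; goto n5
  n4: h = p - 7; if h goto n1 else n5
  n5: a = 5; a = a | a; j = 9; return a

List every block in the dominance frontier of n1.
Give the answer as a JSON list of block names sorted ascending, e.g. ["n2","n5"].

Answer: ["n1", "n5"]

Analysis:
idom tree: n1←n0 n2←n1 n3←n2 n4←n2 n5←n0
Dom at joins:
  n1: preds {n0,n4}: {n0} ∩ {n0,n1,n2,n4} = {n0}; idom=n0
  n5: preds {n0,n3,n4}: {n0} ∩ {n0,n1,n2,n3} ∩ {n0,n1,n2,n4} = {n0}; idom=n0

DF walk-up:
  n1←n0: walk · to n0
  n1←n4: walk n4→n2→n1 to n0
  n5←n0: walk · to n0
  n5←n3: walk n3→n2→n1 to n0
  n5←n4: walk n4→n2→n1 to n0
  n0: DF=∅
  n1: DF={n1,n5}
  n2: DF={n1,n5}
  n3: DF={n5}
  n4: DF={n1,n5}
  n5: DF=∅

DF(n1) = ["n1", "n5"]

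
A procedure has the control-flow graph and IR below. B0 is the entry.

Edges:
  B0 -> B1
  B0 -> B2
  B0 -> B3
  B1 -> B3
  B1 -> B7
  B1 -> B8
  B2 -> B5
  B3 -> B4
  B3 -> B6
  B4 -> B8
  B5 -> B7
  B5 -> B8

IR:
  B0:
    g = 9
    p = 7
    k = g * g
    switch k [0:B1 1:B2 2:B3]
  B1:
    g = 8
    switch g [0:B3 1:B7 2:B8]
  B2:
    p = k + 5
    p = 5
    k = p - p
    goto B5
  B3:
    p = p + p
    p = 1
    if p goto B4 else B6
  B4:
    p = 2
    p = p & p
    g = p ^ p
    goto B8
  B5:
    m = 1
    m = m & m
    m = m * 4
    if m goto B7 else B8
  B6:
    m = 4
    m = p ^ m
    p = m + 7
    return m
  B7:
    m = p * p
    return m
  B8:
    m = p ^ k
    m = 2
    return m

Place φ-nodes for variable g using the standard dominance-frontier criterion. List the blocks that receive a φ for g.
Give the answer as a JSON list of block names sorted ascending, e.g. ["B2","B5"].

idom tree: B1←B0 B2←B0 B3←B0 B4←B3 B5←B2 B6←B3 B7←B0 B8←B0
Dom at joins:
  B3: preds {B0,B1}: {B0} ∩ {B0,B1} = {B0}; idom=B0
  B7: preds {B1,B5}: {B0,B1} ∩ {B0,B2,B5} = {B0}; idom=B0
  B8: preds {B1,B4,B5}: {B0,B1} ∩ {B0,B3,B4} ∩ {B0,B2,B5} = {B0}; idom=B0

DF derivation:
  B3←B0: walk · to B0
  B3←B1: walk B1 to B0
  B7←B1: walk B1 to B0
  B7←B5: walk B5→B2 to B0
  B8←B1: walk B1 to B0
  B8←B4: walk B4→B3 to B0
  B8←B5: walk B5→B2 to B0
  B0: DF=∅
  B1: DF={B3,B7,B8}
  B2: DF={B7,B8}
  B3: DF={B8}
  B4: DF={B8}
  B5: DF={B7,B8}
  B6: DF=∅
  B7: DF=∅
  B8: DF=∅

φ for g: defs {B0,B1,B4}
  DF⁺ = {B3,B7,B8}

Answer: ["B3", "B7", "B8"]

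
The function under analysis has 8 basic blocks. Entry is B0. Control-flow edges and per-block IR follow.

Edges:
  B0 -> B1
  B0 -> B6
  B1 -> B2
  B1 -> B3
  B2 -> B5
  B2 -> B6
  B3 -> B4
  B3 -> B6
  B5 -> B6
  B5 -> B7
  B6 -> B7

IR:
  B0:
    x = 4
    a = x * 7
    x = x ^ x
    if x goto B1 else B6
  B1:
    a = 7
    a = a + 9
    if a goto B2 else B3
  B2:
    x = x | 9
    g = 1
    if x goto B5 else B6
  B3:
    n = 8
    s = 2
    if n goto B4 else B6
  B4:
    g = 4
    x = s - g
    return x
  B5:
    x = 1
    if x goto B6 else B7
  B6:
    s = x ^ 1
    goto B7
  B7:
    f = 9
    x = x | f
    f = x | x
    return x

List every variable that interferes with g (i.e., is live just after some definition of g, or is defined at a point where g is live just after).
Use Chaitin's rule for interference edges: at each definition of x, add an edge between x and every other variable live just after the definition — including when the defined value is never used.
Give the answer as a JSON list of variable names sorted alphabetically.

Answer: ["s", "x"]

Analysis:
def/use:
  B0: def={a,x} ue=∅
  B1: def={a} ue=∅
  B2: def={g,x} ue={x}
  B3: def={n,s} ue=∅
  B4: def={g,x} ue={s}
  B5: def={x} ue=∅
  B6: def={s} ue={x}
  B7: def={f,x} ue={x}

Live sets:
  live B0: ∅→{x}
  live B1: {x}→{x}
  live B2: {x}→{x}
  live B3: {x}→{s,x}
  live B4: {s}→∅
  live B5: ∅→{x}
  live B6: {x}→{x}
  live B7: {x}→∅

Conflict graph:
  a — {x}
  f — {x}
  g — {s,x}
  n — {s,x}
  s — {g,n,x}
  x — {a,f,g,n,s}

N(g) = ["s", "x"]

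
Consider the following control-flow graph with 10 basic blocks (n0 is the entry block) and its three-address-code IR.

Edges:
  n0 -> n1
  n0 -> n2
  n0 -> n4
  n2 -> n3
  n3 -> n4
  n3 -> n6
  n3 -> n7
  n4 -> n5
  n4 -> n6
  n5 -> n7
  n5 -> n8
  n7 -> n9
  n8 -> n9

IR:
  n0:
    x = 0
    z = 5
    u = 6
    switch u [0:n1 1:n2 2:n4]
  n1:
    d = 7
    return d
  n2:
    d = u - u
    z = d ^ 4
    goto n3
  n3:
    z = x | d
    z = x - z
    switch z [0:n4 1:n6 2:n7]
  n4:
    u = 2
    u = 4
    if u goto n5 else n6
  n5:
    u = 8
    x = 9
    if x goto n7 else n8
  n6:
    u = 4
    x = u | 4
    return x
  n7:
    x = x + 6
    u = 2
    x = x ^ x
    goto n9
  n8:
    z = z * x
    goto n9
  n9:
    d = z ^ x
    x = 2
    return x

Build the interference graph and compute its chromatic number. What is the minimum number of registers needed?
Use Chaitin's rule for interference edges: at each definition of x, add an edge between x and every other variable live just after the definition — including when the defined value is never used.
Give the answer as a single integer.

Answer: 3

Analysis:
def/use:
  n0: def={u,x,z} ue=∅
  n1: def={d} ue=∅
  n2: def={d,z} ue={u}
  n3: def={z} ue={d,x}
  n4: def={u} ue=∅
  n5: def={u,x} ue=∅
  n6: def={u,x} ue=∅
  n7: def={u,x} ue={x}
  n8: def={z} ue={x,z}
  n9: def={d,x} ue={x,z}

Liveness:
  n0 li=∅ lo={u,x,z}
  n1 li=∅ lo=∅
  n2 li={u,x} lo={d,x}
  n3 li={d,x} lo={x,z}
  n4 li={z} lo={z}
  n5 li={z} lo={x,z}
  n6 li=∅ lo=∅
  n7 li={x,z} lo={x,z}
  n8 li={x,z} lo={x,z}
  n9 li={x,z} lo=∅

Interfere edges:
  d: {x,z}
  u: {x,z}
  x: {d,u,z}
  z: {d,u,x}

Registers:
  lower bound: {d,x,z} mutually conflict ⇒ χ ≥ 3
  3-colouring: r0={x}  r1={z}  r2={d,u}
  χ = 3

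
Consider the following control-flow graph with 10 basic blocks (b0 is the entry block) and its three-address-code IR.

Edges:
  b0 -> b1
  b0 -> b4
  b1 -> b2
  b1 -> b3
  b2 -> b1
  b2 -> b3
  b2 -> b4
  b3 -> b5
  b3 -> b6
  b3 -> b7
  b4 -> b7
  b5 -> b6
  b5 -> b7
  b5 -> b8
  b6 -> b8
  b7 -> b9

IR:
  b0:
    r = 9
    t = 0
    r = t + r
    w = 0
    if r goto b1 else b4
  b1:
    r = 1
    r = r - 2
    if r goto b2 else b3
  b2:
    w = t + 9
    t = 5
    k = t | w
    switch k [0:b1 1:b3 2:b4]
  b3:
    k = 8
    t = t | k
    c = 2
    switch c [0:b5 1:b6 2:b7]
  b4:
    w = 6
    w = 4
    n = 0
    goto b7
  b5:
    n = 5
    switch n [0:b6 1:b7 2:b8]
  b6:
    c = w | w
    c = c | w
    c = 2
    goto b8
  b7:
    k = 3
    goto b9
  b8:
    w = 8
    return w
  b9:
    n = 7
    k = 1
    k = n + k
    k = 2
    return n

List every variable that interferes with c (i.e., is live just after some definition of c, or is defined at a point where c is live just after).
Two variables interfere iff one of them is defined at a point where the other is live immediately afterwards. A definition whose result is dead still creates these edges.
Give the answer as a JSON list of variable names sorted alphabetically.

Per-block:
  b0 def {r,t,w} use ∅
  b1 def {r} use ∅
  b2 def {k,t,w} use {t}
  b3 def {c,k,t} use {t}
  b4 def {n,w} use ∅
  b5 def {n} use ∅
  b6 def {c} use {w}
  b7 def {k} use ∅
  b8 def {w} use ∅
  b9 def {k,n} use ∅

Liveness:
  b0 li=∅ lo={t,w}
  b1 li={t,w} lo={t,w}
  b2 li={t} lo={t,w}
  b3 li={t,w} lo={w}
  b4 li=∅ lo=∅
  b5 li={w} lo={w}
  b6 li={w} lo=∅
  b7 li=∅ lo=∅
  b8 li=∅ lo=∅
  b9 li=∅ lo=∅

Conflict graph:
  c↔{w}
  k↔{n,t,w}
  n↔{k,w}
  r↔{t,w}
  t↔{k,r,w}
  w↔{c,k,n,r,t}

N(c) = ["w"]

Answer: ["w"]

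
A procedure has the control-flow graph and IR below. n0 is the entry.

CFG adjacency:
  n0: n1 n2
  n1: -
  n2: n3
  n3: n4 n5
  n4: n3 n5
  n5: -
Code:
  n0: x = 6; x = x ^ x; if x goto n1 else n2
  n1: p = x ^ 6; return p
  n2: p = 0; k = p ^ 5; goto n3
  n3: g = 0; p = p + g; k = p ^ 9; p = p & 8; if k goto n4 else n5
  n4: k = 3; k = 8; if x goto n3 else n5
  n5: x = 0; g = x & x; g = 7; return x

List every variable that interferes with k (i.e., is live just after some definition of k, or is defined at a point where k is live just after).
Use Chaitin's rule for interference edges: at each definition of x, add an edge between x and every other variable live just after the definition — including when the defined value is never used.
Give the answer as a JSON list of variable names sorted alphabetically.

Answer: ["p", "x"]

Working:
Block summaries:
  n0 def {x} use ∅
  n1 def {p} use {x}
  n2 def {k,p} use ∅
  n3 def {g,k,p} use {p}
  n4 def {k} use {x}
  n5 def {g,x} use ∅

Liveness:
  live n0: ∅→{x}
  live n1: {x}→∅
  live n2: {x}→{p,x}
  live n3: {p,x}→{p,x}
  live n4: {p,x}→{p,x}
  live n5: ∅→∅

Interference:
  g↔{p,x}
  k↔{p,x}
  p↔{g,k,x}
  x↔{g,k,p}

N(k) = ["p", "x"]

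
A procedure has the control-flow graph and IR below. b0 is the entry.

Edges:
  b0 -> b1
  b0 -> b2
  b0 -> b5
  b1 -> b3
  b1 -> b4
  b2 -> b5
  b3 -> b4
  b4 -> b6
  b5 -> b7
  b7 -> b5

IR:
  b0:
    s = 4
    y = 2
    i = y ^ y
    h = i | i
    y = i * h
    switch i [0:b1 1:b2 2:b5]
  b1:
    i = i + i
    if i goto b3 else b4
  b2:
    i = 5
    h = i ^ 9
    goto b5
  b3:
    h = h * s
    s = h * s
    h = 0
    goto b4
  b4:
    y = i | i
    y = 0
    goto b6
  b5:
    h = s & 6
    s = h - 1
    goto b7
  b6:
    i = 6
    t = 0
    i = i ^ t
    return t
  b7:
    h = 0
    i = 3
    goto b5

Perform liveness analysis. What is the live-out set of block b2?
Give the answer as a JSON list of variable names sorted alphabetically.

Per-block:
  b0 def {h,i,s,y} use ∅
  b1 def {i} use {i}
  b2 def {h,i} use ∅
  b3 def {h,s} use {h,s}
  b4 def {y} use {i}
  b5 def {h,s} use {s}
  b6 def {i,t} use ∅
  b7 def {h,i} use ∅

Backward fixpoint:
  live b0: ∅→{h,i,s}
  live b1: {h,i,s}→{h,i,s}
  live b2: {s}→{s}
  live b3: {h,i,s}→{i}
  live b4: {i}→∅
  live b5: {s}→{s}
  live b6: ∅→∅
  live b7: {s}→{s}

live-out(b2) = ["s"]

Answer: ["s"]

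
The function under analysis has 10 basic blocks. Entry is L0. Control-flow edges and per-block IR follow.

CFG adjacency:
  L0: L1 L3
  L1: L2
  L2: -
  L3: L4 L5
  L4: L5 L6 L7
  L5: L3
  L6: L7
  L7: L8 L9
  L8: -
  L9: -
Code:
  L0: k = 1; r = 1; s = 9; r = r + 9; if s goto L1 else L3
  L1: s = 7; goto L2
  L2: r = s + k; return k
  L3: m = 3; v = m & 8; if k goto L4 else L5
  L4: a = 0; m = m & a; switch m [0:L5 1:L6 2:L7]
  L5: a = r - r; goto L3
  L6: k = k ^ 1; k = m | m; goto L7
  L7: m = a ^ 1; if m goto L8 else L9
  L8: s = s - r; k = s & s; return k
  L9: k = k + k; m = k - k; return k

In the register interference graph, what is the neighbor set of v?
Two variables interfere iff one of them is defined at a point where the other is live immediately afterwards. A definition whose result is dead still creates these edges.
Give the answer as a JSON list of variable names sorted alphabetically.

Answer: ["k", "m", "r", "s"]

Working:
Per-block:
  L0: def={k,r,s} ue=∅
  L1: def={s} ue=∅
  L2: def={r} ue={k,s}
  L3: def={m,v} ue={k}
  L4: def={a,m} ue={m}
  L5: def={a} ue={r}
  L6: def={k} ue={k,m}
  L7: def={m} ue={a}
  L8: def={k,s} ue={r,s}
  L9: def={k,m} ue={k}

Liveness:
  live L0: ∅→{k,r,s}
  live L1: {k}→{k,s}
  live L2: {k,s}→∅
  live L3: {k,r,s}→{k,m,r,s}
  live L4: {k,m,r,s}→{a,k,m,r,s}
  live L5: {k,r,s}→{k,r,s}
  live L6: {a,k,m,r,s}→{a,k,r,s}
  live L7: {a,k,r,s}→{k,r,s}
  live L8: {r,s}→∅
  live L9: {k}→∅

Interfere edges:
  a↔{k,m,r,s}
  k↔{a,m,r,s,v}
  m↔{a,k,r,s,v}
  r↔{a,k,m,s,v}
  s↔{a,k,m,r,v}
  v↔{k,m,r,s}

N(v) = ["k", "m", "r", "s"]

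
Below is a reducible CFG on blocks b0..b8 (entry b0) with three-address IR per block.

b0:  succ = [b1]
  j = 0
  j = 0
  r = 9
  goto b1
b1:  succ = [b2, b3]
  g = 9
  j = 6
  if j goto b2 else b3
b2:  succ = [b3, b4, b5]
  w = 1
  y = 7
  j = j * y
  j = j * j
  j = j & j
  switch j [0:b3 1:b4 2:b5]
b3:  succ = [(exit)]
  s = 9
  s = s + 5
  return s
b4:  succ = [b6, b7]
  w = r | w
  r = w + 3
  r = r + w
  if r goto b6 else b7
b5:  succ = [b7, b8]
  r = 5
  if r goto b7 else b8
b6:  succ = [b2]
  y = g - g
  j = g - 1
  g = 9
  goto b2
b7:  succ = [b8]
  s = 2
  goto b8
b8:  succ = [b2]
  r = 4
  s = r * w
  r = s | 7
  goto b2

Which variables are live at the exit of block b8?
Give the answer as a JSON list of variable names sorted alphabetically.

Per-block:
  b0: def={j,r} ue=∅
  b1: def={g,j} ue=∅
  b2: def={j,w,y} ue={j}
  b3: def={s} ue=∅
  b4: def={r,w} ue={r,w}
  b5: def={r} ue=∅
  b6: def={g,j,y} ue={g}
  b7: def={s} ue=∅
  b8: def={r,s} ue={w}

Backward fixpoint:
  live b0: ∅→{r}
  live b1: {r}→{g,j,r}
  live b2: {g,j,r}→{g,j,r,w}
  live b3: ∅→∅
  live b4: {g,j,r,w}→{g,j,r,w}
  live b5: {g,j,w}→{g,j,w}
  live b6: {g,r}→{g,j,r}
  live b7: {g,j,w}→{g,j,w}
  live b8: {g,j,w}→{g,j,r}

live-out(b8) = ["g", "j", "r"]

Answer: ["g", "j", "r"]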